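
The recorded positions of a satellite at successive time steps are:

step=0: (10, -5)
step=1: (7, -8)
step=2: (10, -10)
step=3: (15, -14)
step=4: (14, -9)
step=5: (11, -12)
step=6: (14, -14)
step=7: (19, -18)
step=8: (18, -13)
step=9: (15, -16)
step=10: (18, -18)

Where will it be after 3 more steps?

Step-to-step displacements: (-3, -3), (+3, -2), (+5, -4), (-1, +5), (-3, -3), (+3, -2), (+5, -4), (-1, +5), (-3, -3), (+3, -2) — a repeating cycle of length 4.
step 11: apply (+5, -4) → (23, -22)
step 12: apply (-1, +5) → (22, -17)
step 13: apply (-3, -3) → (19, -20)

(19, -20)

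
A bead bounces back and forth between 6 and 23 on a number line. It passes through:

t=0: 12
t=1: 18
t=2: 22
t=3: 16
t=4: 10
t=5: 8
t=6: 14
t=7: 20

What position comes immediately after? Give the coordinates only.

The value reflects between 6 and 23, moving 6 per step.
  step 8: 20 → 20

20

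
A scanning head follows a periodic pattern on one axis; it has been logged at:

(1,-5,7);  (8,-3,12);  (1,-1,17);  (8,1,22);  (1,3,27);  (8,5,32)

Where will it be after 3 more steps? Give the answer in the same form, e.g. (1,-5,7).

The first coordinate repeats the cycle [1, 8] with period 2; step 8 mod 2 = 0, giving 1.
The second coordinate changes by +2 each step, so at step 8 it is -5 + 8·(2) = 11.
The third coordinate changes by +5 each step, so at step 8 it is 7 + 8·(5) = 47.

(1,11,47)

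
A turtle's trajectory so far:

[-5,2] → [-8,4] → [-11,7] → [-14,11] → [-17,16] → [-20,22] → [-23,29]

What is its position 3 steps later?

Successive displacements: [-3,+2], [-3,+3], [-3,+4], [-3,+5], [-3,+6], [-3,+7] — each changes by [+0,+1].
step 7: [-23,29] + [-3,+8] → [-26,37]
step 8: [-26,37] + [-3,+9] → [-29,46]
step 9: [-29,46] + [-3,+10] → [-32,56]

[-32,56]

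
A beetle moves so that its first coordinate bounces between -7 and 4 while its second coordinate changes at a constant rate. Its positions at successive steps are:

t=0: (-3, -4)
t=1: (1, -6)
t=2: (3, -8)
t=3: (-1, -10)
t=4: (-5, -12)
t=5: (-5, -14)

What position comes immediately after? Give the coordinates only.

The first coordinate travels 4 per step and bounces off the walls at -7 and 4.
  step 6: -5 → -1
The second coordinate changes by -2 each step: at step 6 it is -16.

(-1, -16)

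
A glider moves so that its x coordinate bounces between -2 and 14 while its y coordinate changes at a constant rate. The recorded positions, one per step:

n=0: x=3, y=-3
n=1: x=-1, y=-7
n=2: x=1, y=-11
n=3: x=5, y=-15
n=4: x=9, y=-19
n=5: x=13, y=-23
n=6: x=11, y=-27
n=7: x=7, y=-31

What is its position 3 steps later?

x=1, y=-43

The x coordinate travels 4 per step and bounces off the walls at -2 and 14.
  step 8: 7 → 3
  step 9: 3 → -1
  step 10: -1 → 1
The y coordinate changes by -4 each step: at step 10 it is -43.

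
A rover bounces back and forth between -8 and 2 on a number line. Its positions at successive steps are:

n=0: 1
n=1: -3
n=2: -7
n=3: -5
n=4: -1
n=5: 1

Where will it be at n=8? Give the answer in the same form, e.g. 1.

-5

The value travels 4 per step and bounces off the walls at -8 and 2.
  step 6: 1 → -3
  step 7: -3 → -7
  step 8: -7 → -5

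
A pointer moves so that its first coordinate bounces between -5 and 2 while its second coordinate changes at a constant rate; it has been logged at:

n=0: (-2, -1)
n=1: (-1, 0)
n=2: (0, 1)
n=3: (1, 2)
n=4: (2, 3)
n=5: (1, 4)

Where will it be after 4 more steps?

(-3, 8)

The first coordinate travels 1 per step and bounces off the walls at -5 and 2.
  step 6: 1 → 0
  step 7: 0 → -1
  step 8: -1 → -2
  step 9: -2 → -3
The second coordinate changes by +1 each step: at step 9 it is 8.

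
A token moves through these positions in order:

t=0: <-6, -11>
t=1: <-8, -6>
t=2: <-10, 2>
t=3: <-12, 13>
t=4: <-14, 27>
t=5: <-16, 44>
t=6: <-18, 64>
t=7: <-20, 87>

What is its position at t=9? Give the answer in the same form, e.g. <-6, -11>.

<-24, 142>

First differences are <-2, +5>, <-2, +8>, <-2, +11>, <-2, +14>, <-2, +17>, <-2, +20>, <-2, +23>; their common second difference is <+0, +3> (constant acceleration).
step 8: <-20, 87> + <-2, +26> → <-22, 113>
step 9: <-22, 113> + <-2, +29> → <-24, 142>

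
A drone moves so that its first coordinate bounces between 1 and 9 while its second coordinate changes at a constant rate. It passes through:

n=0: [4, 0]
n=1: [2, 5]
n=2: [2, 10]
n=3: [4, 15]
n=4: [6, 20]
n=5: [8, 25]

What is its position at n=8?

[4, 40]

The first coordinate reflects between 1 and 9, moving 2 per step.
  step 6: 8 → 8
  step 7: 8 → 6
  step 8: 6 → 4
The second coordinate changes by +5 each step: at step 8 it is 40.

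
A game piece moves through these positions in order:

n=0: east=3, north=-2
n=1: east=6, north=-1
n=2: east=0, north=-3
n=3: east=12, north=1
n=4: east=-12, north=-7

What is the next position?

Step-to-step displacements: (+3, +1), (-6, -2), (+12, +4), (-24, -8); each is -2× the previous.
step 5: east=-12, north=-7 + (+48, +16) → east=36, north=9

east=36, north=9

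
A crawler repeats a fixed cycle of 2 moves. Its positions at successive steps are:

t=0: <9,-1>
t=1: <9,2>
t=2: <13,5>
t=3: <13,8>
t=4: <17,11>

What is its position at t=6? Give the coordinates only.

Step-to-step displacements: <+0,+3>, <+4,+3>, <+0,+3>, <+4,+3> — a repeating cycle of length 2.
step 5: apply <+0,+3> → <17,14>
step 6: apply <+4,+3> → <21,17>

<21,17>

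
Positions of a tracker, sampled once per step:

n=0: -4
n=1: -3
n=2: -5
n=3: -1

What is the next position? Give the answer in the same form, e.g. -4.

Step-to-step displacements: +1, -2, +4; each is -2× the previous.
step 4: -1 − 8 → -9

-9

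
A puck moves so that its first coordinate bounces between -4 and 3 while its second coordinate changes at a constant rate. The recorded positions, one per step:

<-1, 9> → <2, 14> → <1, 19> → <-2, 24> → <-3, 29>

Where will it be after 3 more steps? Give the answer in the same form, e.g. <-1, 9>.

The first coordinate travels 3 per step and bounces off the walls at -4 and 3.
  step 5: -3 → 0
  step 6: 0 → 3
  step 7: 3 → 0
The second coordinate changes by +5 each step: at step 7 it is 44.

<0, 44>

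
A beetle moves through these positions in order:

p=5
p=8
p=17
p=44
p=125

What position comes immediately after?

p=368

Step-to-step displacements: +3, +9, +27, +81; each is 3× the previous.
step 5: 125 + 243 → p=368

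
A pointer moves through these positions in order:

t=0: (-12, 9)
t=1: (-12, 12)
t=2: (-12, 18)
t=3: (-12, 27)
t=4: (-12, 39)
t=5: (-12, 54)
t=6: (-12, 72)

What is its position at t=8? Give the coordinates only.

Taking differences between consecutive positions: (+0, +3), (+0, +6), (+0, +9), (+0, +12), (+0, +15), (+0, +18). These grow by (+0, +3) each step.
step 7: (-12, 72) + (+0, +21) → (-12, 93)
step 8: (-12, 93) + (+0, +24) → (-12, 117)

(-12, 117)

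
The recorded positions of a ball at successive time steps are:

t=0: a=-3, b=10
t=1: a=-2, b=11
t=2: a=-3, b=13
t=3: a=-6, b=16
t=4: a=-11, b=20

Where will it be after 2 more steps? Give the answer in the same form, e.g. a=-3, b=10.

First differences are (+1, +1), (-1, +2), (-3, +3), (-5, +4); their common second difference is (-2, +1) (constant acceleration).
step 5: a=-11, b=20 + (-7, +5) → a=-18, b=25
step 6: a=-18, b=25 + (-9, +6) → a=-27, b=31

a=-27, b=31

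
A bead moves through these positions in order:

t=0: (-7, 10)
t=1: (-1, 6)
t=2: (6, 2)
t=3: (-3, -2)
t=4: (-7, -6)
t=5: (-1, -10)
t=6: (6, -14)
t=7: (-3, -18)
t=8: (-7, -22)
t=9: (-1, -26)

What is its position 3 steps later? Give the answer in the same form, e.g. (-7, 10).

First: cycles through -7, -1, 6, -3 every 4 steps. Step 12 lands at position 0 of the cycle → -7.
Second: linear, -4 per step → -38 at step 12.

(-7, -38)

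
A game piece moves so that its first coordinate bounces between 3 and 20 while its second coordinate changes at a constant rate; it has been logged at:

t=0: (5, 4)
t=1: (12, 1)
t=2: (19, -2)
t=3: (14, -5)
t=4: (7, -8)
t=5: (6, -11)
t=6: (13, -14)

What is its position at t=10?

(7, -26)

The first coordinate reflects between 3 and 20, moving 7 per step.
  step 7: 13 → 20
  step 8: 20 → 13
  step 9: 13 → 6
  step 10: 6 → 7
The second coordinate changes by -3 each step: at step 10 it is -26.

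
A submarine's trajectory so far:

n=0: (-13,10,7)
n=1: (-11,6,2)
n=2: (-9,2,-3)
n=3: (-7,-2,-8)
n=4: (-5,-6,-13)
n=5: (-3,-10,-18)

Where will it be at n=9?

(5,-26,-38)

The position changes by (+2,-4,-5) every step.
step 6: (-3,-10,-18) + (+2,-4,-5) → (-1,-14,-23)
step 7: (-1,-14,-23) + (+2,-4,-5) → (1,-18,-28)
step 8: (1,-18,-28) + (+2,-4,-5) → (3,-22,-33)
step 9: (3,-22,-33) + (+2,-4,-5) → (5,-26,-38)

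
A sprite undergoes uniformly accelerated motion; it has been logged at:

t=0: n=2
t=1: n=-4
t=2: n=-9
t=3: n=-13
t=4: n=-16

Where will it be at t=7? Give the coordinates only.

n=-19

Successive displacements: -6, -5, -4, -3 — each changes by +1.
step 5: -16 − 2 → n=-18
step 6: -18 − 1 → n=-19
step 7: -19 + 0 → n=-19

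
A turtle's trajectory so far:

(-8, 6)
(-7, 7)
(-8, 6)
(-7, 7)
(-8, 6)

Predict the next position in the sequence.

(-7, 7)

Step-to-step displacements: (+1, +1), (-1, -1), (+1, +1), (-1, -1); each is -1× the previous.
step 5: (-8, 6) + (+1, +1) → (-7, 7)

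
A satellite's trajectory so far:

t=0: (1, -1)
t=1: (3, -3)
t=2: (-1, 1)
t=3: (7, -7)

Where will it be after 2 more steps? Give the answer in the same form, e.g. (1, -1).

The jumps are (+2, -2), (-4, +4), (+8, -8) — a geometric progression with ratio -2.
step 4: (7, -7) + (-16, +16) → (-9, 9)
step 5: (-9, 9) + (+32, -32) → (23, -23)

(23, -23)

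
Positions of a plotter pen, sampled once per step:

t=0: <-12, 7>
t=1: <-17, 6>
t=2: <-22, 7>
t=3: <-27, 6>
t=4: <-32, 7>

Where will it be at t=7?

<-47, 6>

The first coordinate changes by -5 each step, so at step 7 it is -12 + 7·(-5) = -47.
The second coordinate repeats the cycle [7, 6] with period 2; step 7 mod 2 = 1, giving 6.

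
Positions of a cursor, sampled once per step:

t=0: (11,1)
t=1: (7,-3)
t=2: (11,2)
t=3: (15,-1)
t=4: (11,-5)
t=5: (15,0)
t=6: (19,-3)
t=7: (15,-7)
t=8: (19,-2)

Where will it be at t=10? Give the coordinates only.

The moves between consecutive positions are (-4,-4), (+4,+5), (+4,-3), (-4,-4), (+4,+5), (+4,-3), (-4,-4), (+4,+5); they repeat the 3-cycle [(-4,-4), (+4,+5), (+4,-3)].
step 9: apply (+4,-3) → (23,-5)
step 10: apply (-4,-4) → (19,-9)

(19,-9)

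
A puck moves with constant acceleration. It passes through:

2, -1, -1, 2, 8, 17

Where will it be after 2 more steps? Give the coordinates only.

44

Taking differences between consecutive positions: -3, +0, +3, +6, +9. These grow by +3 each step.
step 6: 17 + 12 → 29
step 7: 29 + 15 → 44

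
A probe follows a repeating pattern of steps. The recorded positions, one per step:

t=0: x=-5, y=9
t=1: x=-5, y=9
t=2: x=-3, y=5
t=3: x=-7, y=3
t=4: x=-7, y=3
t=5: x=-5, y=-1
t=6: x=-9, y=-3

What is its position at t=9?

Differencing gives (+0, +0), (+2, -4), (-4, -2), (+0, +0), (+2, -4), (-4, -2). This is the pattern (+0, +0), (+2, -4), (-4, -2) repeated.
step 7: apply (+0, +0) → x=-9, y=-3
step 8: apply (+2, -4) → x=-7, y=-7
step 9: apply (-4, -2) → x=-11, y=-9

x=-11, y=-9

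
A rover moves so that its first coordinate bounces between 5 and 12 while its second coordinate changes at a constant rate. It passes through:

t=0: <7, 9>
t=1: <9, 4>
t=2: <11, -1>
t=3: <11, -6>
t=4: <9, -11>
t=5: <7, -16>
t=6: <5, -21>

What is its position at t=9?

The first coordinate reflects between 5 and 12, moving 2 per step.
  step 7: 5 → 7
  step 8: 7 → 9
  step 9: 9 → 11
The second coordinate changes by -5 each step: at step 9 it is -36.

<11, -36>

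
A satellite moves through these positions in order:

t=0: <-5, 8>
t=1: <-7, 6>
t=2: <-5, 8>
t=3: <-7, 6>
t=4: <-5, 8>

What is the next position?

Step-to-step displacements: <-2, -2>, <+2, +2>, <-2, -2>, <+2, +2>; each is -1× the previous.
step 5: <-5, 8> + <-2, -2> → <-7, 6>

<-7, 6>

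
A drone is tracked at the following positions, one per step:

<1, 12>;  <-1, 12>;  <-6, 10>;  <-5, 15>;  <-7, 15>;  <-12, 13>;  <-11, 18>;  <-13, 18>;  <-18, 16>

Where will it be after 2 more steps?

<-19, 21>

Differencing gives <-2, +0>, <-5, -2>, <+1, +5>, <-2, +0>, <-5, -2>, <+1, +5>, <-2, +0>, <-5, -2>. This is the pattern <-2, +0>, <-5, -2>, <+1, +5> repeated.
step 9: apply <+1, +5> → <-17, 21>
step 10: apply <-2, +0> → <-19, 21>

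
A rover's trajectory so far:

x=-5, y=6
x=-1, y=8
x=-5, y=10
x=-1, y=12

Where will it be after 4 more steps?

x=-1, y=20

The x coordinate repeats the cycle [-5, -1] with period 2; step 7 mod 2 = 1, giving -1.
The y coordinate changes by +2 each step, so at step 7 it is 6 + 7·(2) = 20.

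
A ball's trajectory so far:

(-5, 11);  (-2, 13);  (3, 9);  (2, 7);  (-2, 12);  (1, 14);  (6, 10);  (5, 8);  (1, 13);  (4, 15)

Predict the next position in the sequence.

Differencing gives (+3, +2), (+5, -4), (-1, -2), (-4, +5), (+3, +2), (+5, -4), (-1, -2), (-4, +5), (+3, +2). This is the pattern (+3, +2), (+5, -4), (-1, -2), (-4, +5) repeated.
step 10: apply (+5, -4) → (9, 11)

(9, 11)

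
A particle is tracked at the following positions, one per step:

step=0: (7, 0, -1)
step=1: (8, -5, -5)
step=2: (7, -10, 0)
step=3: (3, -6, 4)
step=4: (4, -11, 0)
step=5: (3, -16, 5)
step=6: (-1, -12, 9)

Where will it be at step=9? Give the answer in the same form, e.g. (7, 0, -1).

The moves between consecutive positions are (+1, -5, -4), (-1, -5, +5), (-4, +4, +4), (+1, -5, -4), (-1, -5, +5), (-4, +4, +4); they repeat the 3-cycle [(+1, -5, -4), (-1, -5, +5), (-4, +4, +4)].
step 7: apply (+1, -5, -4) → (0, -17, 5)
step 8: apply (-1, -5, +5) → (-1, -22, 10)
step 9: apply (-4, +4, +4) → (-5, -18, 14)

(-5, -18, 14)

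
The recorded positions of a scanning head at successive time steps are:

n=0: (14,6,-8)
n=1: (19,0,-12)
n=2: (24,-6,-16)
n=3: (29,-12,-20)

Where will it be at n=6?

The position changes by (+5,-6,-4) every step.
step 4: (29,-12,-20) + (+5,-6,-4) → (34,-18,-24)
step 5: (34,-18,-24) + (+5,-6,-4) → (39,-24,-28)
step 6: (39,-24,-28) + (+5,-6,-4) → (44,-30,-32)

(44,-30,-32)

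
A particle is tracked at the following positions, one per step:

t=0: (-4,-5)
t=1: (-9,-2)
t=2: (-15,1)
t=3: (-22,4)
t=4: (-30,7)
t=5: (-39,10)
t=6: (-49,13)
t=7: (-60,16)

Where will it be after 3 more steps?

(-99,25)

Successive displacements: (-5,+3), (-6,+3), (-7,+3), (-8,+3), (-9,+3), (-10,+3), (-11,+3) — each changes by (-1,+0).
step 8: (-60,16) + (-12,+3) → (-72,19)
step 9: (-72,19) + (-13,+3) → (-85,22)
step 10: (-85,22) + (-14,+3) → (-99,25)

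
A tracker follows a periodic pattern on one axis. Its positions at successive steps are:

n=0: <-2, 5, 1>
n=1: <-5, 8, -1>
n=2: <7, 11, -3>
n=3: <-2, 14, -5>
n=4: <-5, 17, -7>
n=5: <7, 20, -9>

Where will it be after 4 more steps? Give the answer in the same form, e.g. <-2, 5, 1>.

<-2, 32, -17>

First: cycles through -2, -5, 7 every 3 steps. Step 9 lands at position 0 of the cycle → -2.
Second: linear, +3 per step → 32 at step 9.
Third: linear, -2 per step → -17 at step 9.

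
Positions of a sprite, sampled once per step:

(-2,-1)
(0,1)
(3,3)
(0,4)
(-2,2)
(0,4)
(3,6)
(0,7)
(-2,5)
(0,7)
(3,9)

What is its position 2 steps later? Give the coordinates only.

The moves between consecutive positions are (+2,+2), (+3,+2), (-3,+1), (-2,-2), (+2,+2), (+3,+2), (-3,+1), (-2,-2), (+2,+2), (+3,+2); they repeat the 4-cycle [(+2,+2), (+3,+2), (-3,+1), (-2,-2)].
step 11: apply (-3,+1) → (0,10)
step 12: apply (-2,-2) → (-2,8)

(-2,8)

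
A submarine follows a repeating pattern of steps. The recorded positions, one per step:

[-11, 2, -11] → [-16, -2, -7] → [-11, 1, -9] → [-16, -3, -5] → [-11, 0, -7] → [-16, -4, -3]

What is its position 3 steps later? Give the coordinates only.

[-11, -2, -3]

Differencing gives [-5, -4, +4], [+5, +3, -2], [-5, -4, +4], [+5, +3, -2], [-5, -4, +4]. This is the pattern [-5, -4, +4], [+5, +3, -2] repeated.
step 6: apply [+5, +3, -2] → [-11, -1, -5]
step 7: apply [-5, -4, +4] → [-16, -5, -1]
step 8: apply [+5, +3, -2] → [-11, -2, -3]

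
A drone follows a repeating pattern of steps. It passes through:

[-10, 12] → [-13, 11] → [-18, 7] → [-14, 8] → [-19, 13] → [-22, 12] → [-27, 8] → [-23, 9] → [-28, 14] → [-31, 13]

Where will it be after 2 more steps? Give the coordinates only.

[-32, 10]

The moves between consecutive positions are [-3, -1], [-5, -4], [+4, +1], [-5, +5], [-3, -1], [-5, -4], [+4, +1], [-5, +5], [-3, -1]; they repeat the 4-cycle [[-3, -1], [-5, -4], [+4, +1], [-5, +5]].
step 10: apply [-5, -4] → [-36, 9]
step 11: apply [+4, +1] → [-32, 10]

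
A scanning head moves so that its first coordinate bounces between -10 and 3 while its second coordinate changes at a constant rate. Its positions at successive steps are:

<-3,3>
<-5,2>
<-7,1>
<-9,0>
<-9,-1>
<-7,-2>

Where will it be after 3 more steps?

The first coordinate travels 2 per step and bounces off the walls at -10 and 3.
  step 6: -7 → -5
  step 7: -5 → -3
  step 8: -3 → -1
The second coordinate changes by -1 each step: at step 8 it is -5.

<-1,-5>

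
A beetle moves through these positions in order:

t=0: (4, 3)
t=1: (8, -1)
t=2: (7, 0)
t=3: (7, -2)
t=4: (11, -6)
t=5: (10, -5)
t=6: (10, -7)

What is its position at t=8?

Differencing gives (+4, -4), (-1, +1), (+0, -2), (+4, -4), (-1, +1), (+0, -2). This is the pattern (+4, -4), (-1, +1), (+0, -2) repeated.
step 7: apply (+4, -4) → (14, -11)
step 8: apply (-1, +1) → (13, -10)

(13, -10)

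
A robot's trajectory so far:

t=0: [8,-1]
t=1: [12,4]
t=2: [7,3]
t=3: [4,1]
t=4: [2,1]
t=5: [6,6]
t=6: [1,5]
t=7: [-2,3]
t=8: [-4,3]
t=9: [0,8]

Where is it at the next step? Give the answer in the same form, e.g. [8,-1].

Step-to-step displacements: [+4,+5], [-5,-1], [-3,-2], [-2,+0], [+4,+5], [-5,-1], [-3,-2], [-2,+0], [+4,+5] — a repeating cycle of length 4.
step 10: apply [-5,-1] → [-5,7]

[-5,7]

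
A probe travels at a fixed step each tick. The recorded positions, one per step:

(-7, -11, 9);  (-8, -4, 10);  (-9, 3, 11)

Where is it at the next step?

(-10, 10, 12)

The position changes by (-1, +7, +1) every step.
step 3: (-9, 3, 11) + (-1, +7, +1) → (-10, 10, 12)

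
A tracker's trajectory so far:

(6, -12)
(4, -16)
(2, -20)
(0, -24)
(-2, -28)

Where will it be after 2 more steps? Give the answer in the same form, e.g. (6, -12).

Each step adds (-2, -4) to the position.
step 5: (-2, -28) + (-2, -4) → (-4, -32)
step 6: (-4, -32) + (-2, -4) → (-6, -36)

(-6, -36)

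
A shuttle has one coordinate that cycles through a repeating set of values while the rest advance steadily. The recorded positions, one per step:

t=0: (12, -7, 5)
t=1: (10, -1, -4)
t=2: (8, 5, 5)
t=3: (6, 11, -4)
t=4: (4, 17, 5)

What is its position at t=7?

First: linear, -2 per step → -2 at step 7.
Second: linear, +6 per step → 35 at step 7.
Third: cycles through 5, -4 every 2 steps. Step 7 lands at position 1 of the cycle → -4.

(-2, 35, -4)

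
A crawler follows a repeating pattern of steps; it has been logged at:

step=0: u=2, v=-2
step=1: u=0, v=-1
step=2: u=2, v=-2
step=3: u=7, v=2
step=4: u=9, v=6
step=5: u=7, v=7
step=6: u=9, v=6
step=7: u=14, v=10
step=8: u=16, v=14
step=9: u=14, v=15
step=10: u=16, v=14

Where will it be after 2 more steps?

The moves between consecutive positions are (-2, +1), (+2, -1), (+5, +4), (+2, +4), (-2, +1), (+2, -1), (+5, +4), (+2, +4), (-2, +1), (+2, -1); they repeat the 4-cycle [(-2, +1), (+2, -1), (+5, +4), (+2, +4)].
step 11: apply (+5, +4) → u=21, v=18
step 12: apply (+2, +4) → u=23, v=22

u=23, v=22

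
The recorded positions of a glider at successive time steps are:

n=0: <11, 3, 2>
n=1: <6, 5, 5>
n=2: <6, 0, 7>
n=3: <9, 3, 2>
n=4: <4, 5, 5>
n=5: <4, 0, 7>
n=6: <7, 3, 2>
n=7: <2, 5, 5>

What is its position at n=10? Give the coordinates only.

The moves between consecutive positions are <-5, +2, +3>, <+0, -5, +2>, <+3, +3, -5>, <-5, +2, +3>, <+0, -5, +2>, <+3, +3, -5>, <-5, +2, +3>; they repeat the 3-cycle [<-5, +2, +3>, <+0, -5, +2>, <+3, +3, -5>].
step 8: apply <+0, -5, +2> → <2, 0, 7>
step 9: apply <+3, +3, -5> → <5, 3, 2>
step 10: apply <-5, +2, +3> → <0, 5, 5>

<0, 5, 5>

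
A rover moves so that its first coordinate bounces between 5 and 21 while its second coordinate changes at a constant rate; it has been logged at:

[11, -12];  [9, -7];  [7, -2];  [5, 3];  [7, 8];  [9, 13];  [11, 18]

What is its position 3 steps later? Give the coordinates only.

The first coordinate travels 2 per step and bounces off the walls at 5 and 21.
  step 7: 11 → 13
  step 8: 13 → 15
  step 9: 15 → 17
The second coordinate changes by +5 each step: at step 9 it is 33.

[17, 33]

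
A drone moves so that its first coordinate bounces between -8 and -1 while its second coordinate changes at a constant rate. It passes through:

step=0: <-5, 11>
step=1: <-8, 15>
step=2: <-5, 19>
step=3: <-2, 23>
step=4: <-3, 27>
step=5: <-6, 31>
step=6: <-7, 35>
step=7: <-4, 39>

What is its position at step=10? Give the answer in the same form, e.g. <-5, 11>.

<-7, 51>

The first coordinate travels 3 per step and bounces off the walls at -8 and -1.
  step 8: -4 → -1
  step 9: -1 → -4
  step 10: -4 → -7
The second coordinate changes by +4 each step: at step 10 it is 51.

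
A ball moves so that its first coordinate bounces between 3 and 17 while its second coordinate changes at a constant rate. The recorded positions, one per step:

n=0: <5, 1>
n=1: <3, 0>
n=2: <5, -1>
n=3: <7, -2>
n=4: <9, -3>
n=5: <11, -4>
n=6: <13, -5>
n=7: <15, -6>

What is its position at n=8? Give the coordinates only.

<17, -7>

The first coordinate travels 2 per step and bounces off the walls at 3 and 17.
  step 8: 15 → 17
The second coordinate changes by -1 each step: at step 8 it is -7.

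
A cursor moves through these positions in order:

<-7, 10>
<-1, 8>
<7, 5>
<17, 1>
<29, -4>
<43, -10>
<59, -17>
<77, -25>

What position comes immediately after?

<97, -34>

First differences are <+6, -2>, <+8, -3>, <+10, -4>, <+12, -5>, <+14, -6>, <+16, -7>, <+18, -8>; their common second difference is <+2, -1> (constant acceleration).
step 8: <77, -25> + <+20, -9> → <97, -34>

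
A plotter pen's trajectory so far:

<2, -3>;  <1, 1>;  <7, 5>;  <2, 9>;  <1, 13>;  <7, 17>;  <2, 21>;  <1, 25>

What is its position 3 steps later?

First: cycles through 2, 1, 7 every 3 steps. Step 10 lands at position 1 of the cycle → 1.
Second: linear, +4 per step → 37 at step 10.

<1, 37>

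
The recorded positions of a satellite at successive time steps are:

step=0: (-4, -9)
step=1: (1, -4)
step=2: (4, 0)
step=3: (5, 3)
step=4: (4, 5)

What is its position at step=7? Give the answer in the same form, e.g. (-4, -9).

Taking differences between consecutive positions: (+5, +5), (+3, +4), (+1, +3), (-1, +2). These grow by (-2, -1) each step.
step 5: (4, 5) + (-3, +1) → (1, 6)
step 6: (1, 6) + (-5, +0) → (-4, 6)
step 7: (-4, 6) + (-7, -1) → (-11, 5)

(-11, 5)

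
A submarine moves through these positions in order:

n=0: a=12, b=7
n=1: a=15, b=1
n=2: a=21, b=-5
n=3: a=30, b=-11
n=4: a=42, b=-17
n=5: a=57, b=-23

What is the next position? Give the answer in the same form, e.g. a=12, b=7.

Taking differences between consecutive positions: (+3,-6), (+6,-6), (+9,-6), (+12,-6), (+15,-6). These grow by (+3,+0) each step.
step 6: a=57, b=-23 + (+18,-6) → a=75, b=-29

a=75, b=-29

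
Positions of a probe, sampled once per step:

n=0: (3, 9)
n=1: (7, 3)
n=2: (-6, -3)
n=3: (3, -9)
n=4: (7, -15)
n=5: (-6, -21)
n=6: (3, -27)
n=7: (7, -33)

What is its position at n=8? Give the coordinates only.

First: cycles through 3, 7, -6 every 3 steps. Step 8 lands at position 2 of the cycle → -6.
Second: linear, -6 per step → -39 at step 8.

(-6, -39)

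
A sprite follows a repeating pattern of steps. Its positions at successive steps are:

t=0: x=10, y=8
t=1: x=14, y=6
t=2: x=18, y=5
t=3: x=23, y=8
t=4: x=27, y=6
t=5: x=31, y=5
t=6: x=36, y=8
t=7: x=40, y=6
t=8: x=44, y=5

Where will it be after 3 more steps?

x=57, y=5

Differencing gives (+4, -2), (+4, -1), (+5, +3), (+4, -2), (+4, -1), (+5, +3), (+4, -2), (+4, -1). This is the pattern (+4, -2), (+4, -1), (+5, +3) repeated.
step 9: apply (+5, +3) → x=49, y=8
step 10: apply (+4, -2) → x=53, y=6
step 11: apply (+4, -1) → x=57, y=5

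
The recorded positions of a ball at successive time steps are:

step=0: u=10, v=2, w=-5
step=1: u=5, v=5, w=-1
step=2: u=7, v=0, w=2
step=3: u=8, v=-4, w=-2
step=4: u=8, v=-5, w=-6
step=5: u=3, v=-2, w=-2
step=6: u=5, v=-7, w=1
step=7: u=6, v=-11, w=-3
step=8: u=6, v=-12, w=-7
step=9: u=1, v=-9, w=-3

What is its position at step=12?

u=4, v=-19, w=-8

The moves between consecutive positions are (-5,+3,+4), (+2,-5,+3), (+1,-4,-4), (+0,-1,-4), (-5,+3,+4), (+2,-5,+3), (+1,-4,-4), (+0,-1,-4), (-5,+3,+4); they repeat the 4-cycle [(-5,+3,+4), (+2,-5,+3), (+1,-4,-4), (+0,-1,-4)].
step 10: apply (+2,-5,+3) → u=3, v=-14, w=0
step 11: apply (+1,-4,-4) → u=4, v=-18, w=-4
step 12: apply (+0,-1,-4) → u=4, v=-19, w=-8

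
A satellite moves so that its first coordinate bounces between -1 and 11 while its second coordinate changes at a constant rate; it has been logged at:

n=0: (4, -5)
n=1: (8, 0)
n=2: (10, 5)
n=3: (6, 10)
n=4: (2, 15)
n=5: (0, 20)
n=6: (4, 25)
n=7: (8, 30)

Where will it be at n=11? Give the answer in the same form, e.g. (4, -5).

The first coordinate reflects between -1 and 11, moving 4 per step.
  step 8: 8 → 10
  step 9: 10 → 6
  step 10: 6 → 2
  step 11: 2 → 0
The second coordinate changes by +5 each step: at step 11 it is 50.

(0, 50)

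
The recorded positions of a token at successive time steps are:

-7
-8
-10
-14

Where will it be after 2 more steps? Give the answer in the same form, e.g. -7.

-38

The jumps are -1, -2, -4 — a geometric progression with ratio 2.
step 4: -14 − 8 → -22
step 5: -22 − 16 → -38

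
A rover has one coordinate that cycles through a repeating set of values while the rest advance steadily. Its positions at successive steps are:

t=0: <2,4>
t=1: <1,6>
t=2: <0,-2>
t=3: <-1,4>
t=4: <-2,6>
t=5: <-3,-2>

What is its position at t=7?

<-5,6>

First: linear, -1 per step → -5 at step 7.
Second: cycles through 4, 6, -2 every 3 steps. Step 7 lands at position 1 of the cycle → 6.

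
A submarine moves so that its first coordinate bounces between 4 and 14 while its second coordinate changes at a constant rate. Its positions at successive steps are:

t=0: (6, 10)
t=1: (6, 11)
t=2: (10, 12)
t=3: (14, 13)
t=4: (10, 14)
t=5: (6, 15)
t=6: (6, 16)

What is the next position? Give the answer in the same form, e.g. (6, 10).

The first coordinate travels 4 per step and bounces off the walls at 4 and 14.
  step 7: 6 → 10
The second coordinate changes by +1 each step: at step 7 it is 17.

(10, 17)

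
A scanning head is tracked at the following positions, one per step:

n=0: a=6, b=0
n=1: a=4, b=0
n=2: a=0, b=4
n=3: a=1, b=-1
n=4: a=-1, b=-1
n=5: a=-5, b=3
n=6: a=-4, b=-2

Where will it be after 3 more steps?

The moves between consecutive positions are (-2,+0), (-4,+4), (+1,-5), (-2,+0), (-4,+4), (+1,-5); they repeat the 3-cycle [(-2,+0), (-4,+4), (+1,-5)].
step 7: apply (-2,+0) → a=-6, b=-2
step 8: apply (-4,+4) → a=-10, b=2
step 9: apply (+1,-5) → a=-9, b=-3

a=-9, b=-3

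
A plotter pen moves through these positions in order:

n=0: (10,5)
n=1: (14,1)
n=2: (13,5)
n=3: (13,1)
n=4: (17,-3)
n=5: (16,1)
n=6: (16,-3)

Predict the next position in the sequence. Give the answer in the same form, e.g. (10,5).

Step-to-step displacements: (+4,-4), (-1,+4), (+0,-4), (+4,-4), (-1,+4), (+0,-4) — a repeating cycle of length 3.
step 7: apply (+4,-4) → (20,-7)

(20,-7)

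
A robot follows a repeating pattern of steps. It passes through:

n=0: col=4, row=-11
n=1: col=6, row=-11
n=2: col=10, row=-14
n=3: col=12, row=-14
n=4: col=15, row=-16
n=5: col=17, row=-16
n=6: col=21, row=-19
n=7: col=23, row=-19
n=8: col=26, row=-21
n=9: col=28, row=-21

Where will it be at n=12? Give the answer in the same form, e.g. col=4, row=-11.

Differencing gives (+2,+0), (+4,-3), (+2,+0), (+3,-2), (+2,+0), (+4,-3), (+2,+0), (+3,-2), (+2,+0). This is the pattern (+2,+0), (+4,-3), (+2,+0), (+3,-2) repeated.
step 10: apply (+4,-3) → col=32, row=-24
step 11: apply (+2,+0) → col=34, row=-24
step 12: apply (+3,-2) → col=37, row=-26

col=37, row=-26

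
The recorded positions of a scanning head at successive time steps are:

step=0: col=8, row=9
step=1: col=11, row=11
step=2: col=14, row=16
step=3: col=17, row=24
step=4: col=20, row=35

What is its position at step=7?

First differences are (+3, +2), (+3, +5), (+3, +8), (+3, +11); their common second difference is (+0, +3) (constant acceleration).
step 5: col=20, row=35 + (+3, +14) → col=23, row=49
step 6: col=23, row=49 + (+3, +17) → col=26, row=66
step 7: col=26, row=66 + (+3, +20) → col=29, row=86

col=29, row=86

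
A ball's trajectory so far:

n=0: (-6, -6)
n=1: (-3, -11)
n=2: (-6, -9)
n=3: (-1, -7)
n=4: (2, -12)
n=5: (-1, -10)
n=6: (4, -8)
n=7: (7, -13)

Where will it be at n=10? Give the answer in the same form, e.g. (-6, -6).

(12, -14)

Differencing gives (+3, -5), (-3, +2), (+5, +2), (+3, -5), (-3, +2), (+5, +2), (+3, -5). This is the pattern (+3, -5), (-3, +2), (+5, +2) repeated.
step 8: apply (-3, +2) → (4, -11)
step 9: apply (+5, +2) → (9, -9)
step 10: apply (+3, -5) → (12, -14)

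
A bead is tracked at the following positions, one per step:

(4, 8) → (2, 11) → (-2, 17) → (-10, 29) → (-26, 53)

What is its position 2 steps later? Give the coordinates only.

(-122, 197)

Consecutive displacements (-2, +3), (-4, +6), (-8, +12), (-16, +24) scale by a factor of 2 each step.
step 5: (-26, 53) + (-32, +48) → (-58, 101)
step 6: (-58, 101) + (-64, +96) → (-122, 197)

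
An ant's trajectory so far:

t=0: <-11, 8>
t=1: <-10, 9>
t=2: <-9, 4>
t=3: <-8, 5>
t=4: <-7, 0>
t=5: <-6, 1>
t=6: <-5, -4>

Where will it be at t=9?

Differencing gives <+1, +1>, <+1, -5>, <+1, +1>, <+1, -5>, <+1, +1>, <+1, -5>. This is the pattern <+1, +1>, <+1, -5> repeated.
step 7: apply <+1, +1> → <-4, -3>
step 8: apply <+1, -5> → <-3, -8>
step 9: apply <+1, +1> → <-2, -7>

<-2, -7>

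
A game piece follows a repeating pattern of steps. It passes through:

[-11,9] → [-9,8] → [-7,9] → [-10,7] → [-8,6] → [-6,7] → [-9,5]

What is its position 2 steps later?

Step-to-step displacements: [+2,-1], [+2,+1], [-3,-2], [+2,-1], [+2,+1], [-3,-2] — a repeating cycle of length 3.
step 7: apply [+2,-1] → [-7,4]
step 8: apply [+2,+1] → [-5,5]

[-5,5]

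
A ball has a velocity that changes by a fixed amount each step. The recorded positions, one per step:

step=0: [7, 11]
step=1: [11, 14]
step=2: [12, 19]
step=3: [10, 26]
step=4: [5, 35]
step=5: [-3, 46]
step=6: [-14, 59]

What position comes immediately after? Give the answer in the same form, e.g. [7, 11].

[-28, 74]

Successive displacements: [+4, +3], [+1, +5], [-2, +7], [-5, +9], [-8, +11], [-11, +13] — each changes by [-3, +2].
step 7: [-14, 59] + [-14, +15] → [-28, 74]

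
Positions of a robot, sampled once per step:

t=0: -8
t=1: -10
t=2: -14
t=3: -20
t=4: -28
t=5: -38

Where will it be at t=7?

Successive displacements: -2, -4, -6, -8, -10 — each changes by -2.
step 6: -38 − 12 → -50
step 7: -50 − 14 → -64

-64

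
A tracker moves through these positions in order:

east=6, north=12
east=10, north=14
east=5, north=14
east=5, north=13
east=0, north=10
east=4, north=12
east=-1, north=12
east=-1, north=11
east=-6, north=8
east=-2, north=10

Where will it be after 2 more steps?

Step-to-step displacements: (+4,+2), (-5,+0), (+0,-1), (-5,-3), (+4,+2), (-5,+0), (+0,-1), (-5,-3), (+4,+2) — a repeating cycle of length 4.
step 10: apply (-5,+0) → east=-7, north=10
step 11: apply (+0,-1) → east=-7, north=9

east=-7, north=9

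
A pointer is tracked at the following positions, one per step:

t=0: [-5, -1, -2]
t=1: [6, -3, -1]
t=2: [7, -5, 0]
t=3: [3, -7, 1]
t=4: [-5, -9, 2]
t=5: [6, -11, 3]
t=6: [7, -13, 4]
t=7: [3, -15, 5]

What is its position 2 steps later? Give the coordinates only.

[6, -19, 7]

First: cycles through -5, 6, 7, 3 every 4 steps. Step 9 lands at position 1 of the cycle → 6.
Second: linear, -2 per step → -19 at step 9.
Third: linear, +1 per step → 7 at step 9.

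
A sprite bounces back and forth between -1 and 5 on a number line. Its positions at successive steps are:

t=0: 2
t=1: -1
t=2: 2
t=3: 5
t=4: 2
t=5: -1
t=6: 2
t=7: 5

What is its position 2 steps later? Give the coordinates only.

The value travels 3 per step and bounces off the walls at -1 and 5.
  step 8: 5 → 2
  step 9: 2 → -1

-1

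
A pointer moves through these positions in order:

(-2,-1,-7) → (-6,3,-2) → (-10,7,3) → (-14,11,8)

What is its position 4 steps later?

(-30,27,28)

Constant displacement of (-4,+4,+5) per step.
step 4: (-14,11,8) + (-4,+4,+5) → (-18,15,13)
step 5: (-18,15,13) + (-4,+4,+5) → (-22,19,18)
step 6: (-22,19,18) + (-4,+4,+5) → (-26,23,23)
step 7: (-26,23,23) + (-4,+4,+5) → (-30,27,28)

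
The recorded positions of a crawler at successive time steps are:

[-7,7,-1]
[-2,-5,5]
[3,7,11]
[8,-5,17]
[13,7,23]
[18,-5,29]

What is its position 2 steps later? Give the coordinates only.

The first coordinate changes by +5 each step, so at step 7 it is -7 + 7·(5) = 28.
The second coordinate repeats the cycle [7, -5] with period 2; step 7 mod 2 = 1, giving -5.
The third coordinate changes by +6 each step, so at step 7 it is -1 + 7·(6) = 41.

[28,-5,41]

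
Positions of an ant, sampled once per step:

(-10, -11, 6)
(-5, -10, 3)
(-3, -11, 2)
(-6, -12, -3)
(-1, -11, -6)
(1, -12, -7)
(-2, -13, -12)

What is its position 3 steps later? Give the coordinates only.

Step-to-step displacements: (+5, +1, -3), (+2, -1, -1), (-3, -1, -5), (+5, +1, -3), (+2, -1, -1), (-3, -1, -5) — a repeating cycle of length 3.
step 7: apply (+5, +1, -3) → (3, -12, -15)
step 8: apply (+2, -1, -1) → (5, -13, -16)
step 9: apply (-3, -1, -5) → (2, -14, -21)

(2, -14, -21)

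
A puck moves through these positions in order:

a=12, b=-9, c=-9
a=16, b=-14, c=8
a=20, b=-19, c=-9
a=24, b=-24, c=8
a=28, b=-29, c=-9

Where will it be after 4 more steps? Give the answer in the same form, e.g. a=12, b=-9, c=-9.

The a coordinate changes by +4 each step, so at step 8 it is 12 + 8·(4) = 44.
The b coordinate changes by -5 each step, so at step 8 it is -9 + 8·(-5) = -49.
The c coordinate repeats the cycle [-9, 8] with period 2; step 8 mod 2 = 0, giving -9.

a=44, b=-49, c=-9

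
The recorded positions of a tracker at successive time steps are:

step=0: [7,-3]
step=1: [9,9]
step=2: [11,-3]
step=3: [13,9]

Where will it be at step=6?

[19,-3]

First: linear, +2 per step → 19 at step 6.
Second: cycles through -3, 9 every 2 steps. Step 6 lands at position 0 of the cycle → -3.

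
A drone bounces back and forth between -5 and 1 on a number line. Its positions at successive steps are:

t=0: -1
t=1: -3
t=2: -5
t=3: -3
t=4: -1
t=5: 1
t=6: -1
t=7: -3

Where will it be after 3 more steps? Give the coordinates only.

The value reflects between -5 and 1, moving 2 per step.
  step 8: -3 → -5
  step 9: -5 → -3
  step 10: -3 → -1

-1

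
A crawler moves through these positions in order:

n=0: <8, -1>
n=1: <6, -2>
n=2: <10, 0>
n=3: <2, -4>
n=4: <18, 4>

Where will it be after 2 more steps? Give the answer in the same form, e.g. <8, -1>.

Step-to-step displacements: <-2, -1>, <+4, +2>, <-8, -4>, <+16, +8>; each is -2× the previous.
step 5: <18, 4> + <-32, -16> → <-14, -12>
step 6: <-14, -12> + <+64, +32> → <50, 20>

<50, 20>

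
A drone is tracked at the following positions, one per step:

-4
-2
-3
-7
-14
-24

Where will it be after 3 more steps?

-72

Taking differences between consecutive positions: +2, -1, -4, -7, -10. These grow by -3 each step.
step 6: -24 − 13 → -37
step 7: -37 − 16 → -53
step 8: -53 − 19 → -72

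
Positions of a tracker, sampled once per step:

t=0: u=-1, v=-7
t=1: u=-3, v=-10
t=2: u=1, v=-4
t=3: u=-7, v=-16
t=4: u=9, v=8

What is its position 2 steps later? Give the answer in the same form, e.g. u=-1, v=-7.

The jumps are (-2,-3), (+4,+6), (-8,-12), (+16,+24) — a geometric progression with ratio -2.
step 5: u=9, v=8 + (-32,-48) → u=-23, v=-40
step 6: u=-23, v=-40 + (+64,+96) → u=41, v=56

u=41, v=56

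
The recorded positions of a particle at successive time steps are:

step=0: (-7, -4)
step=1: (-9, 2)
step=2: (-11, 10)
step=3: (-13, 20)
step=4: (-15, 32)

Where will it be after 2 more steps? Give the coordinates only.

Successive displacements: (-2, +6), (-2, +8), (-2, +10), (-2, +12) — each changes by (+0, +2).
step 5: (-15, 32) + (-2, +14) → (-17, 46)
step 6: (-17, 46) + (-2, +16) → (-19, 62)

(-19, 62)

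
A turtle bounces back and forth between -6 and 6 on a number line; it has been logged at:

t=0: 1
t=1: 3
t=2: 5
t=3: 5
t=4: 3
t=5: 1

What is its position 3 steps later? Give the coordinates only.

-5

The value travels 2 per step and bounces off the walls at -6 and 6.
  step 6: 1 → -1
  step 7: -1 → -3
  step 8: -3 → -5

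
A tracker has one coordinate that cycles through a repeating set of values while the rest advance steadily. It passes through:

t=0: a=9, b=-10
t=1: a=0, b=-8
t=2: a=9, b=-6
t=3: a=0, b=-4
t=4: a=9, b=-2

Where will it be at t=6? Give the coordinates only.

a=9, b=2

The a coordinate repeats the cycle [9, 0] with period 2; step 6 mod 2 = 0, giving 9.
The b coordinate changes by +2 each step, so at step 6 it is -10 + 6·(2) = 2.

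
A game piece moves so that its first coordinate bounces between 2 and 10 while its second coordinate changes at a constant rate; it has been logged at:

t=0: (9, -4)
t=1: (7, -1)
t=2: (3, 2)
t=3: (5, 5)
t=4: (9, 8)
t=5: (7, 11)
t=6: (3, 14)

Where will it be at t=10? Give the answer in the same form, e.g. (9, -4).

(3, 26)

The first coordinate travels 4 per step and bounces off the walls at 2 and 10.
  step 7: 3 → 5
  step 8: 5 → 9
  step 9: 9 → 7
  step 10: 7 → 3
The second coordinate changes by +3 each step: at step 10 it is 26.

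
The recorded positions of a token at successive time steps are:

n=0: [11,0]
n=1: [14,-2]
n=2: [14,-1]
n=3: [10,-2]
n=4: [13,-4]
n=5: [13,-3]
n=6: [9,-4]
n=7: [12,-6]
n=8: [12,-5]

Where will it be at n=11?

[11,-7]

The moves between consecutive positions are [+3,-2], [+0,+1], [-4,-1], [+3,-2], [+0,+1], [-4,-1], [+3,-2], [+0,+1]; they repeat the 3-cycle [[+3,-2], [+0,+1], [-4,-1]].
step 9: apply [-4,-1] → [8,-6]
step 10: apply [+3,-2] → [11,-8]
step 11: apply [+0,+1] → [11,-7]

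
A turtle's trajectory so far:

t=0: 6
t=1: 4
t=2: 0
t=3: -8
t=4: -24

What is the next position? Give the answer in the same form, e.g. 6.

-56

Consecutive displacements -2, -4, -8, -16 scale by a factor of 2 each step.
step 5: -24 − 32 → -56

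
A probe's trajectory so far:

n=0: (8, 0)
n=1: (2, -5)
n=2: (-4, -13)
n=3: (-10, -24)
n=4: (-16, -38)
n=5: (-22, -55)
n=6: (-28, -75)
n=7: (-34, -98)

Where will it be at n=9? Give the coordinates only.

Taking differences between consecutive positions: (-6, -5), (-6, -8), (-6, -11), (-6, -14), (-6, -17), (-6, -20), (-6, -23). These grow by (+0, -3) each step.
step 8: (-34, -98) + (-6, -26) → (-40, -124)
step 9: (-40, -124) + (-6, -29) → (-46, -153)

(-46, -153)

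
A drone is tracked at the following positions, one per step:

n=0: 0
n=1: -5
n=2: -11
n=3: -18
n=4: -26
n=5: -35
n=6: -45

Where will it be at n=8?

Successive displacements: -5, -6, -7, -8, -9, -10 — each changes by -1.
step 7: -45 − 11 → -56
step 8: -56 − 12 → -68

-68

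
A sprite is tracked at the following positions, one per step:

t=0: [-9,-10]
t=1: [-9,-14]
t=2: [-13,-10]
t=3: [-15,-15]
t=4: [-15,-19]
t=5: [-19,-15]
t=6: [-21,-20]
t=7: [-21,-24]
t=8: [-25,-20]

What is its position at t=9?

The moves between consecutive positions are [+0,-4], [-4,+4], [-2,-5], [+0,-4], [-4,+4], [-2,-5], [+0,-4], [-4,+4]; they repeat the 3-cycle [[+0,-4], [-4,+4], [-2,-5]].
step 9: apply [-2,-5] → [-27,-25]

[-27,-25]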